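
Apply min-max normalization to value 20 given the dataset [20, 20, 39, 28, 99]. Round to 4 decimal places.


Min = 20, Max = 99
Range = 99 - 20 = 79
Scaled = (x - min) / (max - min)
= (20 - 20) / 79
= 0 / 79
= 0.0000

0.0000


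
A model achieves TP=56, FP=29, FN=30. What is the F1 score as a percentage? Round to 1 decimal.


Precision = TP / (TP + FP) = 56 / 85 = 0.6588
Recall = TP / (TP + FN) = 56 / 86 = 0.6512
F1 = 2 * P * R / (P + R)
= 2 * 0.6588 * 0.6512 / (0.6588 + 0.6512)
= 0.858 / 1.31
= 0.655
As percentage: 65.5%

65.5


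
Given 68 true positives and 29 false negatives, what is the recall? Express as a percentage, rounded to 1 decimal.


Recall = TP / (TP + FN) * 100
= 68 / (68 + 29)
= 68 / 97
= 0.701
= 70.1%

70.1


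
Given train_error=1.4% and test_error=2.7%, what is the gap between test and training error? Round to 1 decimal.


Generalization gap = test_error - train_error
= 2.7 - 1.4
= 1.3%
A small gap suggests good generalization.

1.3


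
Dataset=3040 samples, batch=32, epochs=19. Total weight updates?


Iterations per epoch = 3040 / 32 = 95
Total updates = iterations_per_epoch * epochs
= 95 * 19
= 1805

1805


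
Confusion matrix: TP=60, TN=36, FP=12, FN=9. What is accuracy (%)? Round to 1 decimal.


Accuracy = (TP + TN) / (TP + TN + FP + FN) * 100
= (60 + 36) / (60 + 36 + 12 + 9)
= 96 / 117
= 0.8205
= 82.1%

82.1


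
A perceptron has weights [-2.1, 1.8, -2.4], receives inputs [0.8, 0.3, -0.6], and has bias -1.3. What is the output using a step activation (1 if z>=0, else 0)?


z = w . x + b
= -2.1*0.8 + 1.8*0.3 + -2.4*-0.6 + -1.3
= -1.68 + 0.54 + 1.44 + -1.3
= 0.3 + -1.3
= -1.0
Since z = -1.0 < 0, output = 0

0


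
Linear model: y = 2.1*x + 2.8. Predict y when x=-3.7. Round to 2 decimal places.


y = 2.1 * -3.7 + (2.8)
= -7.77 + (2.8)
= -4.97

-4.97


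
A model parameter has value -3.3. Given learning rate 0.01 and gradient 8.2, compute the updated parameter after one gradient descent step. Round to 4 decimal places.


w_new = w_old - lr * gradient
= -3.3 - 0.01 * 8.2
= -3.3 - (0.082)
= -3.3820

-3.3820


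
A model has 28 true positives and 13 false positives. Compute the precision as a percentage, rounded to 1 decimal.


Precision = TP / (TP + FP) * 100
= 28 / (28 + 13)
= 28 / 41
= 0.6829
= 68.3%

68.3


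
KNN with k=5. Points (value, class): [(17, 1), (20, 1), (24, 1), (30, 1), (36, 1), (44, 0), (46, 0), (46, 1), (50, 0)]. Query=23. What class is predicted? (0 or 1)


Distances from query 23:
Point 24 (class 1): distance = 1
Point 20 (class 1): distance = 3
Point 17 (class 1): distance = 6
Point 30 (class 1): distance = 7
Point 36 (class 1): distance = 13
K=5 nearest neighbors: classes = [1, 1, 1, 1, 1]
Votes for class 1: 5 / 5
Majority vote => class 1

1


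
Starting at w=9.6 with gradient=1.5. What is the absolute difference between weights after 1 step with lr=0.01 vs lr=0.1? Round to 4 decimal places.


With lr=0.01: w_new = 9.6 - 0.01 * 1.5 = 9.585
With lr=0.1: w_new = 9.6 - 0.1 * 1.5 = 9.45
Absolute difference = |9.585 - 9.45|
= 0.1350

0.1350


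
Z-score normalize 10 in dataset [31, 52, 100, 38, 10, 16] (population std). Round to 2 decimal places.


Mean = (31 + 52 + 100 + 38 + 10 + 16) / 6 = 41.1667
Variance = sum((x_i - mean)^2) / n = 882.8056
Std = sqrt(882.8056) = 29.712
Z = (x - mean) / std
= (10 - 41.1667) / 29.712
= -31.1667 / 29.712
= -1.05

-1.05


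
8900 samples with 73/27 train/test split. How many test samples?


Train samples = 8900 * 73% = 6497
Test samples = 8900 - 6497
= 2403

2403


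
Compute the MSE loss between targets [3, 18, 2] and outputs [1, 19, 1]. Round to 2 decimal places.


Differences: [2, -1, 1]
Squared errors: [4, 1, 1]
Sum of squared errors = 6
MSE = 6 / 3 = 2.00

2.00


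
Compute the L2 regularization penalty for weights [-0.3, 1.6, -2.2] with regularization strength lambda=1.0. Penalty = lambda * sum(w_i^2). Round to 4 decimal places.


Squaring each weight:
(-0.3)^2 = 0.09
1.6^2 = 2.56
(-2.2)^2 = 4.84
Sum of squares = 7.49
Penalty = 1.0 * 7.49 = 7.4900

7.4900


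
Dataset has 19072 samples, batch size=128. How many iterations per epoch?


Iterations per epoch = dataset_size / batch_size
= 19072 / 128
= 149

149


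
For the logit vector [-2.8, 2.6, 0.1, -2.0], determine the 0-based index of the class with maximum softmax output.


Softmax is a monotonic transformation, so it preserves the argmax.
We need to find the index of the maximum logit.
Index 0: -2.8
Index 1: 2.6
Index 2: 0.1
Index 3: -2.0
Maximum logit = 2.6 at index 1

1


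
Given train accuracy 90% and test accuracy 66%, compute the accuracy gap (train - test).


Gap = train_accuracy - test_accuracy
= 90 - 66
= 24%
This large gap strongly indicates overfitting.

24


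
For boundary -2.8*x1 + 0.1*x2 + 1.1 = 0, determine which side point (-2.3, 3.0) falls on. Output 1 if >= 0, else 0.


Compute -2.8 * -2.3 + 0.1 * 3.0 + 1.1
= 6.44 + 0.3 + 1.1
= 7.84
Since 7.84 >= 0, the point is on the positive side.

1


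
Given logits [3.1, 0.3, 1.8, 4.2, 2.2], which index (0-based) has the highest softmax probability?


Softmax is a monotonic transformation, so it preserves the argmax.
We need to find the index of the maximum logit.
Index 0: 3.1
Index 1: 0.3
Index 2: 1.8
Index 3: 4.2
Index 4: 2.2
Maximum logit = 4.2 at index 3

3


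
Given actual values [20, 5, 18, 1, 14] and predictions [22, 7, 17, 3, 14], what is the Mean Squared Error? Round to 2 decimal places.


Differences: [-2, -2, 1, -2, 0]
Squared errors: [4, 4, 1, 4, 0]
Sum of squared errors = 13
MSE = 13 / 5 = 2.60

2.60


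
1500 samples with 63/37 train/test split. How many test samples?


Train samples = 1500 * 63% = 945
Test samples = 1500 - 945
= 555

555


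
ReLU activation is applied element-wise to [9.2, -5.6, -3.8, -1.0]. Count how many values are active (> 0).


ReLU(x) = max(0, x) for each element:
ReLU(9.2) = 9.2
ReLU(-5.6) = 0
ReLU(-3.8) = 0
ReLU(-1.0) = 0
Active neurons (>0): 1

1


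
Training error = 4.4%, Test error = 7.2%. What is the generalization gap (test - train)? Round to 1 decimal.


Generalization gap = test_error - train_error
= 7.2 - 4.4
= 2.8%
A moderate gap.

2.8


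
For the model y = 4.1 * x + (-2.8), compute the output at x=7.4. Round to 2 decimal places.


y = 4.1 * 7.4 + (-2.8)
= 30.34 + (-2.8)
= 27.54

27.54


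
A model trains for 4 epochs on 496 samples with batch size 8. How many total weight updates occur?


Iterations per epoch = 496 / 8 = 62
Total updates = iterations_per_epoch * epochs
= 62 * 4
= 248

248


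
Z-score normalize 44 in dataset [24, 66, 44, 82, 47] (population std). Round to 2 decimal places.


Mean = (24 + 66 + 44 + 82 + 47) / 5 = 52.6
Variance = sum((x_i - mean)^2) / n = 393.44
Std = sqrt(393.44) = 19.8353
Z = (x - mean) / std
= (44 - 52.6) / 19.8353
= -8.6 / 19.8353
= -0.43

-0.43


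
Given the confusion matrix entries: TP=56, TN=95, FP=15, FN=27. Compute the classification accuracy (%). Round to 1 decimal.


Accuracy = (TP + TN) / (TP + TN + FP + FN) * 100
= (56 + 95) / (56 + 95 + 15 + 27)
= 151 / 193
= 0.7824
= 78.2%

78.2


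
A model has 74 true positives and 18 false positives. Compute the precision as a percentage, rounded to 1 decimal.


Precision = TP / (TP + FP) * 100
= 74 / (74 + 18)
= 74 / 92
= 0.8043
= 80.4%

80.4


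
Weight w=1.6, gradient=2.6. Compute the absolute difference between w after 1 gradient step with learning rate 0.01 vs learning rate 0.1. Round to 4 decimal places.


With lr=0.01: w_new = 1.6 - 0.01 * 2.6 = 1.574
With lr=0.1: w_new = 1.6 - 0.1 * 2.6 = 1.34
Absolute difference = |1.574 - 1.34|
= 0.2340

0.2340


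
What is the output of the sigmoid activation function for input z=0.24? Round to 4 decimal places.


sigmoid(z) = 1 / (1 + exp(-z))
exp(-(0.24)) = exp(-0.24) = 0.7866
1 + 0.7866 = 1.7866
1 / 1.7866 = 0.5597

0.5597


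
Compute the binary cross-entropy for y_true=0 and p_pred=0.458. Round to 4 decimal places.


For y=0: Loss = -log(1-p)
= -log(1 - 0.458)
= -log(0.542)
= -(-0.6125)
= 0.6125

0.6125


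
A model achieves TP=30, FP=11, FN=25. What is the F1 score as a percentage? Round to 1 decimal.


Precision = TP / (TP + FP) = 30 / 41 = 0.7317
Recall = TP / (TP + FN) = 30 / 55 = 0.5455
F1 = 2 * P * R / (P + R)
= 2 * 0.7317 * 0.5455 / (0.7317 + 0.5455)
= 0.7982 / 1.2772
= 0.625
As percentage: 62.5%

62.5


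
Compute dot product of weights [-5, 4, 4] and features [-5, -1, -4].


Element-wise products:
-5 * -5 = 25
4 * -1 = -4
4 * -4 = -16
Sum = 25 + -4 + -16
= 5

5


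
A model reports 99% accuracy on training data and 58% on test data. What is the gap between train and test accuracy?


Gap = train_accuracy - test_accuracy
= 99 - 58
= 41%
This large gap strongly indicates overfitting.

41


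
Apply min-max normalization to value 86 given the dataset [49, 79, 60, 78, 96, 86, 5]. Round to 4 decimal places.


Min = 5, Max = 96
Range = 96 - 5 = 91
Scaled = (x - min) / (max - min)
= (86 - 5) / 91
= 81 / 91
= 0.8901

0.8901


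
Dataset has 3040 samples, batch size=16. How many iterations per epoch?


Iterations per epoch = dataset_size / batch_size
= 3040 / 16
= 190

190


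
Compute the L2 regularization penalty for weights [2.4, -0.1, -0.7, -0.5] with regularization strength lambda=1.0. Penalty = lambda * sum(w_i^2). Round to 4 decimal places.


Squaring each weight:
2.4^2 = 5.76
(-0.1)^2 = 0.01
(-0.7)^2 = 0.49
(-0.5)^2 = 0.25
Sum of squares = 6.51
Penalty = 1.0 * 6.51 = 6.5100

6.5100


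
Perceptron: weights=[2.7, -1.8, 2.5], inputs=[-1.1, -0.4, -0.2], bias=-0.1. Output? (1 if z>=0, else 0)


z = w . x + b
= 2.7*-1.1 + -1.8*-0.4 + 2.5*-0.2 + -0.1
= -2.97 + 0.72 + -0.5 + -0.1
= -2.75 + -0.1
= -2.85
Since z = -2.85 < 0, output = 0

0


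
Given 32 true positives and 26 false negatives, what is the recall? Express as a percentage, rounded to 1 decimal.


Recall = TP / (TP + FN) * 100
= 32 / (32 + 26)
= 32 / 58
= 0.5517
= 55.2%

55.2


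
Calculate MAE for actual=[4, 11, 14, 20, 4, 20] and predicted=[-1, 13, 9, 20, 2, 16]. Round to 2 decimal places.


Absolute errors: [5, 2, 5, 0, 2, 4]
Sum of absolute errors = 18
MAE = 18 / 6 = 3.00

3.00


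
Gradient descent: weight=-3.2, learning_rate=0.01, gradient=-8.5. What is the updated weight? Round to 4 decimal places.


w_new = w_old - lr * gradient
= -3.2 - 0.01 * -8.5
= -3.2 - (-0.085)
= -3.1150

-3.1150


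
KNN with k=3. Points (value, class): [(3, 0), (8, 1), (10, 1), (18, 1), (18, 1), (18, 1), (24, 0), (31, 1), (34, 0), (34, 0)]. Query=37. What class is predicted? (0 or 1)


Distances from query 37:
Point 34 (class 0): distance = 3
Point 34 (class 0): distance = 3
Point 31 (class 1): distance = 6
K=3 nearest neighbors: classes = [0, 0, 1]
Votes for class 1: 1 / 3
Majority vote => class 0

0


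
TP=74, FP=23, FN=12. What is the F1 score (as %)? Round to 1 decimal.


Precision = TP / (TP + FP) = 74 / 97 = 0.7629
Recall = TP / (TP + FN) = 74 / 86 = 0.8605
F1 = 2 * P * R / (P + R)
= 2 * 0.7629 * 0.8605 / (0.7629 + 0.8605)
= 1.3129 / 1.6234
= 0.8087
As percentage: 80.9%

80.9


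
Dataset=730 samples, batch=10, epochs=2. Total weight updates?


Iterations per epoch = 730 / 10 = 73
Total updates = iterations_per_epoch * epochs
= 73 * 2
= 146

146


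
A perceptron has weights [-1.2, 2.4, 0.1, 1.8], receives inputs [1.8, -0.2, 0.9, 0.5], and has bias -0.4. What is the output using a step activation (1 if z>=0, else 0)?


z = w . x + b
= -1.2*1.8 + 2.4*-0.2 + 0.1*0.9 + 1.8*0.5 + -0.4
= -2.16 + -0.48 + 0.09 + 0.9 + -0.4
= -1.65 + -0.4
= -2.05
Since z = -2.05 < 0, output = 0

0


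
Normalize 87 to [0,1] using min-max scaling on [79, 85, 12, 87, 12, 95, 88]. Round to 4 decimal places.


Min = 12, Max = 95
Range = 95 - 12 = 83
Scaled = (x - min) / (max - min)
= (87 - 12) / 83
= 75 / 83
= 0.9036

0.9036


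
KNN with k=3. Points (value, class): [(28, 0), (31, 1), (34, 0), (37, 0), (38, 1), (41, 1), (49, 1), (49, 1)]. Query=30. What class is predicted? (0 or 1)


Distances from query 30:
Point 31 (class 1): distance = 1
Point 28 (class 0): distance = 2
Point 34 (class 0): distance = 4
K=3 nearest neighbors: classes = [1, 0, 0]
Votes for class 1: 1 / 3
Majority vote => class 0

0


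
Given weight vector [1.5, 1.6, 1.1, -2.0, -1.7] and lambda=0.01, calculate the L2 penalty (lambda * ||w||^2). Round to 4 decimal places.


Squaring each weight:
1.5^2 = 2.25
1.6^2 = 2.56
1.1^2 = 1.21
(-2.0)^2 = 4.0
(-1.7)^2 = 2.89
Sum of squares = 12.91
Penalty = 0.01 * 12.91 = 0.1291

0.1291


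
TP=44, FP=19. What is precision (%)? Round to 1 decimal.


Precision = TP / (TP + FP) * 100
= 44 / (44 + 19)
= 44 / 63
= 0.6984
= 69.8%

69.8


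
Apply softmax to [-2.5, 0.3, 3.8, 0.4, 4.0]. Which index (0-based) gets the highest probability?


Softmax is a monotonic transformation, so it preserves the argmax.
We need to find the index of the maximum logit.
Index 0: -2.5
Index 1: 0.3
Index 2: 3.8
Index 3: 0.4
Index 4: 4.0
Maximum logit = 4.0 at index 4

4


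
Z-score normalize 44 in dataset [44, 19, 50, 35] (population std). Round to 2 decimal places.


Mean = (44 + 19 + 50 + 35) / 4 = 37.0
Variance = sum((x_i - mean)^2) / n = 136.5
Std = sqrt(136.5) = 11.6833
Z = (x - mean) / std
= (44 - 37.0) / 11.6833
= 7.0 / 11.6833
= 0.60

0.60


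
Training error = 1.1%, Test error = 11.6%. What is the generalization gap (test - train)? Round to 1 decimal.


Generalization gap = test_error - train_error
= 11.6 - 1.1
= 10.5%
A large gap suggests overfitting.

10.5


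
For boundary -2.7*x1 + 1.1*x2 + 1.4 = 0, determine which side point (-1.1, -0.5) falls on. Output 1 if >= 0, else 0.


Compute -2.7 * -1.1 + 1.1 * -0.5 + 1.4
= 2.97 + -0.55 + 1.4
= 3.82
Since 3.82 >= 0, the point is on the positive side.

1


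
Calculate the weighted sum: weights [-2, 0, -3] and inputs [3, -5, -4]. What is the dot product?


Element-wise products:
-2 * 3 = -6
0 * -5 = 0
-3 * -4 = 12
Sum = -6 + 0 + 12
= 6

6


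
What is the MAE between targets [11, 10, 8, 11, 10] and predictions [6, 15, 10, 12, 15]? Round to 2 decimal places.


Absolute errors: [5, 5, 2, 1, 5]
Sum of absolute errors = 18
MAE = 18 / 5 = 3.60

3.60


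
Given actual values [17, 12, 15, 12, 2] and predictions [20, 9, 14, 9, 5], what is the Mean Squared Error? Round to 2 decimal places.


Differences: [-3, 3, 1, 3, -3]
Squared errors: [9, 9, 1, 9, 9]
Sum of squared errors = 37
MSE = 37 / 5 = 7.40

7.40


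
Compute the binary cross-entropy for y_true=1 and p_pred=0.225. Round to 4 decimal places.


For y=1: Loss = -log(p)
= -log(0.225)
= -(-1.4917)
= 1.4917

1.4917


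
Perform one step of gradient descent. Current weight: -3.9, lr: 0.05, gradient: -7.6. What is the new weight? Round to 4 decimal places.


w_new = w_old - lr * gradient
= -3.9 - 0.05 * -7.6
= -3.9 - (-0.38)
= -3.5200

-3.5200


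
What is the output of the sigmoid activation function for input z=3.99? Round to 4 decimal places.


sigmoid(z) = 1 / (1 + exp(-z))
exp(-(3.99)) = exp(-3.99) = 0.0185
1 + 0.0185 = 1.0185
1 / 1.0185 = 0.9818

0.9818


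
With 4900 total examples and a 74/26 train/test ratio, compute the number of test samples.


Train samples = 4900 * 74% = 3626
Test samples = 4900 - 3626
= 1274

1274


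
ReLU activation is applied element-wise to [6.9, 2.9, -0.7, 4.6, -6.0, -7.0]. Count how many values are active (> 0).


ReLU(x) = max(0, x) for each element:
ReLU(6.9) = 6.9
ReLU(2.9) = 2.9
ReLU(-0.7) = 0
ReLU(4.6) = 4.6
ReLU(-6.0) = 0
ReLU(-7.0) = 0
Active neurons (>0): 3

3


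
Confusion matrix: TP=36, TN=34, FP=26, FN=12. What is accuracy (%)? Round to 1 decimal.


Accuracy = (TP + TN) / (TP + TN + FP + FN) * 100
= (36 + 34) / (36 + 34 + 26 + 12)
= 70 / 108
= 0.6481
= 64.8%

64.8


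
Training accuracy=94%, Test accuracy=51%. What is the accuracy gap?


Gap = train_accuracy - test_accuracy
= 94 - 51
= 43%
This large gap strongly indicates overfitting.

43


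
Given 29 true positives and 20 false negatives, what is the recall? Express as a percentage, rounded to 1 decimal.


Recall = TP / (TP + FN) * 100
= 29 / (29 + 20)
= 29 / 49
= 0.5918
= 59.2%

59.2


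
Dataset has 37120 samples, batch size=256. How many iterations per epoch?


Iterations per epoch = dataset_size / batch_size
= 37120 / 256
= 145

145


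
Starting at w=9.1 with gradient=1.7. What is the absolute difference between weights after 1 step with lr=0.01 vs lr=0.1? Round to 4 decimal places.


With lr=0.01: w_new = 9.1 - 0.01 * 1.7 = 9.083
With lr=0.1: w_new = 9.1 - 0.1 * 1.7 = 8.93
Absolute difference = |9.083 - 8.93|
= 0.1530

0.1530


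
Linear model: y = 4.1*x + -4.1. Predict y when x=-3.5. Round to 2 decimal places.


y = 4.1 * -3.5 + (-4.1)
= -14.35 + (-4.1)
= -18.45

-18.45


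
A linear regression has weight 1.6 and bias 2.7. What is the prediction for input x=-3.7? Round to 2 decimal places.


y = 1.6 * -3.7 + (2.7)
= -5.92 + (2.7)
= -3.22

-3.22


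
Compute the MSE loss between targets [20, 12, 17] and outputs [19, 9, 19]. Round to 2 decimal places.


Differences: [1, 3, -2]
Squared errors: [1, 9, 4]
Sum of squared errors = 14
MSE = 14 / 3 = 4.67

4.67


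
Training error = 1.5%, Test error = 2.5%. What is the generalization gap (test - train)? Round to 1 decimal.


Generalization gap = test_error - train_error
= 2.5 - 1.5
= 1.0%
A small gap suggests good generalization.

1.0


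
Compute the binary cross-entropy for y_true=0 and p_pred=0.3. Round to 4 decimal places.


For y=0: Loss = -log(1-p)
= -log(1 - 0.3)
= -log(0.7)
= -(-0.3567)
= 0.3567

0.3567


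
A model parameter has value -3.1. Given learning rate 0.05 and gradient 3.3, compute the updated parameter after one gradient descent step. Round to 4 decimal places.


w_new = w_old - lr * gradient
= -3.1 - 0.05 * 3.3
= -3.1 - (0.165)
= -3.2650

-3.2650


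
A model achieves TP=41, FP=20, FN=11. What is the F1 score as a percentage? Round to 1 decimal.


Precision = TP / (TP + FP) = 41 / 61 = 0.6721
Recall = TP / (TP + FN) = 41 / 52 = 0.7885
F1 = 2 * P * R / (P + R)
= 2 * 0.6721 * 0.7885 / (0.6721 + 0.7885)
= 1.0599 / 1.4606
= 0.7257
As percentage: 72.6%

72.6


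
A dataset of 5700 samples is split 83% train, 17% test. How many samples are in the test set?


Train samples = 5700 * 83% = 4731
Test samples = 5700 - 4731
= 969

969


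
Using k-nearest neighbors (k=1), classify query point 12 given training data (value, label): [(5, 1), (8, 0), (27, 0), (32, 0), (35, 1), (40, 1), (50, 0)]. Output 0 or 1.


Distances from query 12:
Point 8 (class 0): distance = 4
K=1 nearest neighbors: classes = [0]
Votes for class 1: 0 / 1
Majority vote => class 0

0


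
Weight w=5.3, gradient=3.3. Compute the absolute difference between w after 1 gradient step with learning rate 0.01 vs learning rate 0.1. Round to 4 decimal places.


With lr=0.01: w_new = 5.3 - 0.01 * 3.3 = 5.267
With lr=0.1: w_new = 5.3 - 0.1 * 3.3 = 4.97
Absolute difference = |5.267 - 4.97|
= 0.2970

0.2970


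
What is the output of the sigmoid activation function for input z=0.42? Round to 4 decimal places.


sigmoid(z) = 1 / (1 + exp(-z))
exp(-(0.42)) = exp(-0.42) = 0.657
1 + 0.657 = 1.657
1 / 1.657 = 0.6035

0.6035


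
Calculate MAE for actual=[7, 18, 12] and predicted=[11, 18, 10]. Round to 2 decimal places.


Absolute errors: [4, 0, 2]
Sum of absolute errors = 6
MAE = 6 / 3 = 2.00

2.00


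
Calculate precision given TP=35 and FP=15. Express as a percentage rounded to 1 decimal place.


Precision = TP / (TP + FP) * 100
= 35 / (35 + 15)
= 35 / 50
= 0.7
= 70.0%

70.0


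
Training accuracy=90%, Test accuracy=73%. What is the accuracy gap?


Gap = train_accuracy - test_accuracy
= 90 - 73
= 17%
This gap suggests the model is overfitting.

17


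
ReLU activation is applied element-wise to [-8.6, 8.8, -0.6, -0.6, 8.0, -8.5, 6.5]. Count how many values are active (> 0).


ReLU(x) = max(0, x) for each element:
ReLU(-8.6) = 0
ReLU(8.8) = 8.8
ReLU(-0.6) = 0
ReLU(-0.6) = 0
ReLU(8.0) = 8.0
ReLU(-8.5) = 0
ReLU(6.5) = 6.5
Active neurons (>0): 3

3


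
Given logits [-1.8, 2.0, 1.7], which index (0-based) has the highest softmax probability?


Softmax is a monotonic transformation, so it preserves the argmax.
We need to find the index of the maximum logit.
Index 0: -1.8
Index 1: 2.0
Index 2: 1.7
Maximum logit = 2.0 at index 1

1


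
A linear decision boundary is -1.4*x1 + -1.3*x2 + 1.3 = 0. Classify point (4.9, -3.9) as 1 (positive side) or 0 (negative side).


Compute -1.4 * 4.9 + -1.3 * -3.9 + 1.3
= -6.86 + 5.07 + 1.3
= -0.49
Since -0.49 < 0, the point is on the negative side.

0


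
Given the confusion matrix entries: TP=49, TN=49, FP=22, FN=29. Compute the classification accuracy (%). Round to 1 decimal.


Accuracy = (TP + TN) / (TP + TN + FP + FN) * 100
= (49 + 49) / (49 + 49 + 22 + 29)
= 98 / 149
= 0.6577
= 65.8%

65.8


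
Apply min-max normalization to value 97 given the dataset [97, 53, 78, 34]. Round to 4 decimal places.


Min = 34, Max = 97
Range = 97 - 34 = 63
Scaled = (x - min) / (max - min)
= (97 - 34) / 63
= 63 / 63
= 1.0000

1.0000


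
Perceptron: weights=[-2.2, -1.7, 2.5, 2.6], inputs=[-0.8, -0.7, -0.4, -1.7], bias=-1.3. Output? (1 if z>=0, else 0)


z = w . x + b
= -2.2*-0.8 + -1.7*-0.7 + 2.5*-0.4 + 2.6*-1.7 + -1.3
= 1.76 + 1.19 + -1.0 + -4.42 + -1.3
= -2.47 + -1.3
= -3.77
Since z = -3.77 < 0, output = 0

0


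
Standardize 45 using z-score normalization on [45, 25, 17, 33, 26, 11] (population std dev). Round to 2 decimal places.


Mean = (45 + 25 + 17 + 33 + 26 + 11) / 6 = 26.1667
Variance = sum((x_i - mean)^2) / n = 119.4722
Std = sqrt(119.4722) = 10.9303
Z = (x - mean) / std
= (45 - 26.1667) / 10.9303
= 18.8333 / 10.9303
= 1.72

1.72


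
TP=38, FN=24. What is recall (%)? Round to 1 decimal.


Recall = TP / (TP + FN) * 100
= 38 / (38 + 24)
= 38 / 62
= 0.6129
= 61.3%

61.3


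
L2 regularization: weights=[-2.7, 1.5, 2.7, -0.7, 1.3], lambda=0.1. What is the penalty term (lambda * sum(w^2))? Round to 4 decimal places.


Squaring each weight:
(-2.7)^2 = 7.29
1.5^2 = 2.25
2.7^2 = 7.29
(-0.7)^2 = 0.49
1.3^2 = 1.69
Sum of squares = 19.01
Penalty = 0.1 * 19.01 = 1.9010

1.9010


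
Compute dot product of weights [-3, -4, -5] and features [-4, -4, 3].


Element-wise products:
-3 * -4 = 12
-4 * -4 = 16
-5 * 3 = -15
Sum = 12 + 16 + -15
= 13

13


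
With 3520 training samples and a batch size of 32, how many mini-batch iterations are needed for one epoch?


Iterations per epoch = dataset_size / batch_size
= 3520 / 32
= 110

110


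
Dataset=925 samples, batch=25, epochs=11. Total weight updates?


Iterations per epoch = 925 / 25 = 37
Total updates = iterations_per_epoch * epochs
= 37 * 11
= 407

407


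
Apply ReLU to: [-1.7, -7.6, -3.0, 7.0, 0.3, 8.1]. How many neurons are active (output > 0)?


ReLU(x) = max(0, x) for each element:
ReLU(-1.7) = 0
ReLU(-7.6) = 0
ReLU(-3.0) = 0
ReLU(7.0) = 7.0
ReLU(0.3) = 0.3
ReLU(8.1) = 8.1
Active neurons (>0): 3

3


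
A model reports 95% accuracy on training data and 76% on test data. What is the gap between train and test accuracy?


Gap = train_accuracy - test_accuracy
= 95 - 76
= 19%
This gap suggests the model is overfitting.

19


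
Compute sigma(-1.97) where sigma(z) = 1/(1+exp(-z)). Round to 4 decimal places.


sigmoid(z) = 1 / (1 + exp(-z))
exp(-(-1.97)) = exp(1.97) = 7.1707
1 + 7.1707 = 8.1707
1 / 8.1707 = 0.1224

0.1224


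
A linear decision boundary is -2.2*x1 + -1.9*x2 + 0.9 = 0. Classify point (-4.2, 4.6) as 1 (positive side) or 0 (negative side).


Compute -2.2 * -4.2 + -1.9 * 4.6 + 0.9
= 9.24 + -8.74 + 0.9
= 1.4
Since 1.4 >= 0, the point is on the positive side.

1


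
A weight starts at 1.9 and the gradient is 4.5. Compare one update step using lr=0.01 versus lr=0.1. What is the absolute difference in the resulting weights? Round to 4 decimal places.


With lr=0.01: w_new = 1.9 - 0.01 * 4.5 = 1.855
With lr=0.1: w_new = 1.9 - 0.1 * 4.5 = 1.45
Absolute difference = |1.855 - 1.45|
= 0.4050

0.4050


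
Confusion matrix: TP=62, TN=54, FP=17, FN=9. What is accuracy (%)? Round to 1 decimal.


Accuracy = (TP + TN) / (TP + TN + FP + FN) * 100
= (62 + 54) / (62 + 54 + 17 + 9)
= 116 / 142
= 0.8169
= 81.7%

81.7


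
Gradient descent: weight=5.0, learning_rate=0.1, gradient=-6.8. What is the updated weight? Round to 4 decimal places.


w_new = w_old - lr * gradient
= 5.0 - 0.1 * -6.8
= 5.0 - (-0.68)
= 5.6800

5.6800


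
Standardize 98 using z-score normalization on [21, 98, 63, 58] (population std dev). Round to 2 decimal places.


Mean = (21 + 98 + 63 + 58) / 4 = 60.0
Variance = sum((x_i - mean)^2) / n = 744.5
Std = sqrt(744.5) = 27.2855
Z = (x - mean) / std
= (98 - 60.0) / 27.2855
= 38.0 / 27.2855
= 1.39

1.39


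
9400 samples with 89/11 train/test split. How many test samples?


Train samples = 9400 * 89% = 8366
Test samples = 9400 - 8366
= 1034

1034


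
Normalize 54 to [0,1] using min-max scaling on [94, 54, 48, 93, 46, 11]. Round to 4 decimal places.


Min = 11, Max = 94
Range = 94 - 11 = 83
Scaled = (x - min) / (max - min)
= (54 - 11) / 83
= 43 / 83
= 0.5181

0.5181


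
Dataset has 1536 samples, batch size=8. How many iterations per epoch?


Iterations per epoch = dataset_size / batch_size
= 1536 / 8
= 192

192


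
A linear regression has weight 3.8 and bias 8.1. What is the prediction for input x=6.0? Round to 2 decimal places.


y = 3.8 * 6.0 + (8.1)
= 22.8 + (8.1)
= 30.90

30.90


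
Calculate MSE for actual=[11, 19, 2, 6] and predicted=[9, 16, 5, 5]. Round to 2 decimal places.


Differences: [2, 3, -3, 1]
Squared errors: [4, 9, 9, 1]
Sum of squared errors = 23
MSE = 23 / 4 = 5.75

5.75


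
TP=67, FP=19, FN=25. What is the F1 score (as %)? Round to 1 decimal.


Precision = TP / (TP + FP) = 67 / 86 = 0.7791
Recall = TP / (TP + FN) = 67 / 92 = 0.7283
F1 = 2 * P * R / (P + R)
= 2 * 0.7791 * 0.7283 / (0.7791 + 0.7283)
= 1.1347 / 1.5073
= 0.7528
As percentage: 75.3%

75.3


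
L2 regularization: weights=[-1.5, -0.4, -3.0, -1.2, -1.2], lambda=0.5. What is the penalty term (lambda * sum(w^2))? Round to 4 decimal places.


Squaring each weight:
(-1.5)^2 = 2.25
(-0.4)^2 = 0.16
(-3.0)^2 = 9.0
(-1.2)^2 = 1.44
(-1.2)^2 = 1.44
Sum of squares = 14.29
Penalty = 0.5 * 14.29 = 7.1450

7.1450


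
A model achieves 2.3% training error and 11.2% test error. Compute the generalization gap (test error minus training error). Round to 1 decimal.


Generalization gap = test_error - train_error
= 11.2 - 2.3
= 8.9%
A moderate gap.

8.9


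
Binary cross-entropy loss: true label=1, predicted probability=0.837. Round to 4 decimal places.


For y=1: Loss = -log(p)
= -log(0.837)
= -(-0.1779)
= 0.1779

0.1779


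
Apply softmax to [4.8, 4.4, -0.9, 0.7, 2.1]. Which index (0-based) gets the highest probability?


Softmax is a monotonic transformation, so it preserves the argmax.
We need to find the index of the maximum logit.
Index 0: 4.8
Index 1: 4.4
Index 2: -0.9
Index 3: 0.7
Index 4: 2.1
Maximum logit = 4.8 at index 0

0


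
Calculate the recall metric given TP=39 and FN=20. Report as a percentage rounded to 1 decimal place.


Recall = TP / (TP + FN) * 100
= 39 / (39 + 20)
= 39 / 59
= 0.661
= 66.1%

66.1


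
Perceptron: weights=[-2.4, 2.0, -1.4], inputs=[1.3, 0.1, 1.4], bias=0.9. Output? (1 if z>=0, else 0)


z = w . x + b
= -2.4*1.3 + 2.0*0.1 + -1.4*1.4 + 0.9
= -3.12 + 0.2 + -1.96 + 0.9
= -4.88 + 0.9
= -3.98
Since z = -3.98 < 0, output = 0

0


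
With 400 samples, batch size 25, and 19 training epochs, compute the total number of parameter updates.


Iterations per epoch = 400 / 25 = 16
Total updates = iterations_per_epoch * epochs
= 16 * 19
= 304

304


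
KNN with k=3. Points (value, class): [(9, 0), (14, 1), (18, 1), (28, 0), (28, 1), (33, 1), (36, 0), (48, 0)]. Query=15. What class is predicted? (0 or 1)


Distances from query 15:
Point 14 (class 1): distance = 1
Point 18 (class 1): distance = 3
Point 9 (class 0): distance = 6
K=3 nearest neighbors: classes = [1, 1, 0]
Votes for class 1: 2 / 3
Majority vote => class 1

1


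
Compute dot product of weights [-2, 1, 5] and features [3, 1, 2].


Element-wise products:
-2 * 3 = -6
1 * 1 = 1
5 * 2 = 10
Sum = -6 + 1 + 10
= 5

5


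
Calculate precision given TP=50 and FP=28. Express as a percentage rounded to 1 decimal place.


Precision = TP / (TP + FP) * 100
= 50 / (50 + 28)
= 50 / 78
= 0.641
= 64.1%

64.1


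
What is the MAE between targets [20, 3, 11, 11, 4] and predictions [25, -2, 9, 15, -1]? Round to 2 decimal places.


Absolute errors: [5, 5, 2, 4, 5]
Sum of absolute errors = 21
MAE = 21 / 5 = 4.20

4.20


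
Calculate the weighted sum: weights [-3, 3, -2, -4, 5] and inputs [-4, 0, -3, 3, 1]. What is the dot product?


Element-wise products:
-3 * -4 = 12
3 * 0 = 0
-2 * -3 = 6
-4 * 3 = -12
5 * 1 = 5
Sum = 12 + 0 + 6 + -12 + 5
= 11

11


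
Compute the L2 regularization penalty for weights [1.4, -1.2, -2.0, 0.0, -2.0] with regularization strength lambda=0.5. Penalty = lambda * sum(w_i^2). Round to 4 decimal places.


Squaring each weight:
1.4^2 = 1.96
(-1.2)^2 = 1.44
(-2.0)^2 = 4.0
0.0^2 = 0.0
(-2.0)^2 = 4.0
Sum of squares = 11.4
Penalty = 0.5 * 11.4 = 5.7000

5.7000


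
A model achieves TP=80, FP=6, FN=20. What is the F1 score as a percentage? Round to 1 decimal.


Precision = TP / (TP + FP) = 80 / 86 = 0.9302
Recall = TP / (TP + FN) = 80 / 100 = 0.8
F1 = 2 * P * R / (P + R)
= 2 * 0.9302 * 0.8 / (0.9302 + 0.8)
= 1.4884 / 1.7302
= 0.8602
As percentage: 86.0%

86.0


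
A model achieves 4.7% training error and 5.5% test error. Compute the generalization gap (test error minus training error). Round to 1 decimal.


Generalization gap = test_error - train_error
= 5.5 - 4.7
= 0.8%
A small gap suggests good generalization.

0.8


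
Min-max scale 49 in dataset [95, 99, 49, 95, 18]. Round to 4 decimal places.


Min = 18, Max = 99
Range = 99 - 18 = 81
Scaled = (x - min) / (max - min)
= (49 - 18) / 81
= 31 / 81
= 0.3827

0.3827


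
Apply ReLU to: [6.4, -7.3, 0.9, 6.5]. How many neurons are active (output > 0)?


ReLU(x) = max(0, x) for each element:
ReLU(6.4) = 6.4
ReLU(-7.3) = 0
ReLU(0.9) = 0.9
ReLU(6.5) = 6.5
Active neurons (>0): 3

3


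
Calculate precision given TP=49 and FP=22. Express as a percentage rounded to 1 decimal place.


Precision = TP / (TP + FP) * 100
= 49 / (49 + 22)
= 49 / 71
= 0.6901
= 69.0%

69.0


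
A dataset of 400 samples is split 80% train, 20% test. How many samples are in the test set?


Train samples = 400 * 80% = 320
Test samples = 400 - 320
= 80

80


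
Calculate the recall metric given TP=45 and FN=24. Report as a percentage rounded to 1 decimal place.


Recall = TP / (TP + FN) * 100
= 45 / (45 + 24)
= 45 / 69
= 0.6522
= 65.2%

65.2


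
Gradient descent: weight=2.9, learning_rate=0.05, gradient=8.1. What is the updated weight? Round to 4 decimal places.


w_new = w_old - lr * gradient
= 2.9 - 0.05 * 8.1
= 2.9 - (0.405)
= 2.4950

2.4950


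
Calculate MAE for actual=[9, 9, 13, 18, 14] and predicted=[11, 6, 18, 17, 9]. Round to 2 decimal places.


Absolute errors: [2, 3, 5, 1, 5]
Sum of absolute errors = 16
MAE = 16 / 5 = 3.20

3.20


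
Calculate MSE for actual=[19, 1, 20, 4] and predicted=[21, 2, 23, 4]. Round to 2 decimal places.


Differences: [-2, -1, -3, 0]
Squared errors: [4, 1, 9, 0]
Sum of squared errors = 14
MSE = 14 / 4 = 3.50

3.50


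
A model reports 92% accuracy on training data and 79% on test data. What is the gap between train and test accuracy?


Gap = train_accuracy - test_accuracy
= 92 - 79
= 13%
This gap suggests the model is overfitting.

13


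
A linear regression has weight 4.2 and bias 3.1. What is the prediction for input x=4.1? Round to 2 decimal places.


y = 4.2 * 4.1 + (3.1)
= 17.22 + (3.1)
= 20.32

20.32


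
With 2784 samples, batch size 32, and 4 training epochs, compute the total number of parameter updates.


Iterations per epoch = 2784 / 32 = 87
Total updates = iterations_per_epoch * epochs
= 87 * 4
= 348

348


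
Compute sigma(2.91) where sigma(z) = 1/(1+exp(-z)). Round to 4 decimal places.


sigmoid(z) = 1 / (1 + exp(-z))
exp(-(2.91)) = exp(-2.91) = 0.0545
1 + 0.0545 = 1.0545
1 / 1.0545 = 0.9483

0.9483


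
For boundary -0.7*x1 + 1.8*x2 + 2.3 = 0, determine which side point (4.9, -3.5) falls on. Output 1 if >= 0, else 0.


Compute -0.7 * 4.9 + 1.8 * -3.5 + 2.3
= -3.43 + -6.3 + 2.3
= -7.43
Since -7.43 < 0, the point is on the negative side.

0


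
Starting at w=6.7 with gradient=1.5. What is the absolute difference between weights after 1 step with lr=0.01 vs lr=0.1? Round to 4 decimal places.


With lr=0.01: w_new = 6.7 - 0.01 * 1.5 = 6.685
With lr=0.1: w_new = 6.7 - 0.1 * 1.5 = 6.55
Absolute difference = |6.685 - 6.55|
= 0.1350

0.1350


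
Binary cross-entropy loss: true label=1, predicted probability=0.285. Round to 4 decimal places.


For y=1: Loss = -log(p)
= -log(0.285)
= -(-1.2553)
= 1.2553

1.2553


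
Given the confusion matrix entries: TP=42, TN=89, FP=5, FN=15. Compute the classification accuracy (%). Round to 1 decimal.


Accuracy = (TP + TN) / (TP + TN + FP + FN) * 100
= (42 + 89) / (42 + 89 + 5 + 15)
= 131 / 151
= 0.8675
= 86.8%

86.8


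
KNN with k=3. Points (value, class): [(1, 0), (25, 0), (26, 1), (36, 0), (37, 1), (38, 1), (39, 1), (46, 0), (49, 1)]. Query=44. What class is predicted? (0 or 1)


Distances from query 44:
Point 46 (class 0): distance = 2
Point 39 (class 1): distance = 5
Point 49 (class 1): distance = 5
K=3 nearest neighbors: classes = [0, 1, 1]
Votes for class 1: 2 / 3
Majority vote => class 1

1


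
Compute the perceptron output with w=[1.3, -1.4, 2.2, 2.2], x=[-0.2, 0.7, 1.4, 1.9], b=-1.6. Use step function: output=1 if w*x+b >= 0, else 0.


z = w . x + b
= 1.3*-0.2 + -1.4*0.7 + 2.2*1.4 + 2.2*1.9 + -1.6
= -0.26 + -0.98 + 3.08 + 4.18 + -1.6
= 6.02 + -1.6
= 4.42
Since z = 4.42 >= 0, output = 1

1


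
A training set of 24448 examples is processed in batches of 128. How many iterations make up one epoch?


Iterations per epoch = dataset_size / batch_size
= 24448 / 128
= 191

191


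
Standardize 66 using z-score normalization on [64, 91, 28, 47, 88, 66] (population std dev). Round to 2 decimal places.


Mean = (64 + 91 + 28 + 47 + 88 + 66) / 6 = 64.0
Variance = sum((x_i - mean)^2) / n = 482.3333
Std = sqrt(482.3333) = 21.9621
Z = (x - mean) / std
= (66 - 64.0) / 21.9621
= 2.0 / 21.9621
= 0.09

0.09


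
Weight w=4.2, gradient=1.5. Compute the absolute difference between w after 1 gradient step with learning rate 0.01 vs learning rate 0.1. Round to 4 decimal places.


With lr=0.01: w_new = 4.2 - 0.01 * 1.5 = 4.185
With lr=0.1: w_new = 4.2 - 0.1 * 1.5 = 4.05
Absolute difference = |4.185 - 4.05|
= 0.1350

0.1350


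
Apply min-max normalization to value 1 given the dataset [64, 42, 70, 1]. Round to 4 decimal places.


Min = 1, Max = 70
Range = 70 - 1 = 69
Scaled = (x - min) / (max - min)
= (1 - 1) / 69
= 0 / 69
= 0.0000

0.0000


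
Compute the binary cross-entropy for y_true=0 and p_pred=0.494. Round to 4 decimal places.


For y=0: Loss = -log(1-p)
= -log(1 - 0.494)
= -log(0.506)
= -(-0.6812)
= 0.6812

0.6812


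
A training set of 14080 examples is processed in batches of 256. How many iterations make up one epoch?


Iterations per epoch = dataset_size / batch_size
= 14080 / 256
= 55

55


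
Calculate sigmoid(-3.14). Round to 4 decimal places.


sigmoid(z) = 1 / (1 + exp(-z))
exp(-(-3.14)) = exp(3.14) = 23.1039
1 + 23.1039 = 24.1039
1 / 24.1039 = 0.0415

0.0415


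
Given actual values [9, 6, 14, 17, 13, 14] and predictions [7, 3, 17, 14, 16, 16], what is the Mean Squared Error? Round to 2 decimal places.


Differences: [2, 3, -3, 3, -3, -2]
Squared errors: [4, 9, 9, 9, 9, 4]
Sum of squared errors = 44
MSE = 44 / 6 = 7.33

7.33


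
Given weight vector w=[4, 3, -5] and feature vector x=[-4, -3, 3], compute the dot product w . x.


Element-wise products:
4 * -4 = -16
3 * -3 = -9
-5 * 3 = -15
Sum = -16 + -9 + -15
= -40

-40


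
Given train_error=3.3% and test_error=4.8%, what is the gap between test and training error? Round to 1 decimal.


Generalization gap = test_error - train_error
= 4.8 - 3.3
= 1.5%
A small gap suggests good generalization.

1.5


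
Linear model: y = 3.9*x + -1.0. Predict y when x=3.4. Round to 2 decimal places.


y = 3.9 * 3.4 + (-1.0)
= 13.26 + (-1.0)
= 12.26

12.26


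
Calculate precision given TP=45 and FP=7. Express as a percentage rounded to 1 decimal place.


Precision = TP / (TP + FP) * 100
= 45 / (45 + 7)
= 45 / 52
= 0.8654
= 86.5%

86.5


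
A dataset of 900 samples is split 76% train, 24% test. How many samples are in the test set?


Train samples = 900 * 76% = 684
Test samples = 900 - 684
= 216

216


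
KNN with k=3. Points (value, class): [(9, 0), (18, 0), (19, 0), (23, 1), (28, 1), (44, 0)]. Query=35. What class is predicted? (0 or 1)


Distances from query 35:
Point 28 (class 1): distance = 7
Point 44 (class 0): distance = 9
Point 23 (class 1): distance = 12
K=3 nearest neighbors: classes = [1, 0, 1]
Votes for class 1: 2 / 3
Majority vote => class 1

1


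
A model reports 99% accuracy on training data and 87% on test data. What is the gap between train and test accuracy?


Gap = train_accuracy - test_accuracy
= 99 - 87
= 12%
This gap suggests the model is overfitting.

12


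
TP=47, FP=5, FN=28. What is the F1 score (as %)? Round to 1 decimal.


Precision = TP / (TP + FP) = 47 / 52 = 0.9038
Recall = TP / (TP + FN) = 47 / 75 = 0.6267
F1 = 2 * P * R / (P + R)
= 2 * 0.9038 * 0.6267 / (0.9038 + 0.6267)
= 1.1328 / 1.5305
= 0.7402
As percentage: 74.0%

74.0


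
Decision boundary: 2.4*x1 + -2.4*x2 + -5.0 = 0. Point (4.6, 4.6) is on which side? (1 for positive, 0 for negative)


Compute 2.4 * 4.6 + -2.4 * 4.6 + -5.0
= 11.04 + -11.04 + -5.0
= -5.0
Since -5.0 < 0, the point is on the negative side.

0


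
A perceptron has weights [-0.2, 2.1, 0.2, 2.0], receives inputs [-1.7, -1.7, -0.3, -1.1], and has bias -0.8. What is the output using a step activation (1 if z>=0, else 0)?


z = w . x + b
= -0.2*-1.7 + 2.1*-1.7 + 0.2*-0.3 + 2.0*-1.1 + -0.8
= 0.34 + -3.57 + -0.06 + -2.2 + -0.8
= -5.49 + -0.8
= -6.29
Since z = -6.29 < 0, output = 0

0


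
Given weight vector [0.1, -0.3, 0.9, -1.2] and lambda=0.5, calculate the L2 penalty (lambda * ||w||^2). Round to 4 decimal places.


Squaring each weight:
0.1^2 = 0.01
(-0.3)^2 = 0.09
0.9^2 = 0.81
(-1.2)^2 = 1.44
Sum of squares = 2.35
Penalty = 0.5 * 2.35 = 1.1750

1.1750


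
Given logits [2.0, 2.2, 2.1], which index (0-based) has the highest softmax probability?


Softmax is a monotonic transformation, so it preserves the argmax.
We need to find the index of the maximum logit.
Index 0: 2.0
Index 1: 2.2
Index 2: 2.1
Maximum logit = 2.2 at index 1

1


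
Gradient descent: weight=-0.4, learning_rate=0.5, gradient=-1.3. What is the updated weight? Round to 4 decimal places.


w_new = w_old - lr * gradient
= -0.4 - 0.5 * -1.3
= -0.4 - (-0.65)
= 0.2500

0.2500


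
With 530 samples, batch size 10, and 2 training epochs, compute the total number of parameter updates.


Iterations per epoch = 530 / 10 = 53
Total updates = iterations_per_epoch * epochs
= 53 * 2
= 106

106


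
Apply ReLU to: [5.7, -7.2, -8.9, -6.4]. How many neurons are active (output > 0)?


ReLU(x) = max(0, x) for each element:
ReLU(5.7) = 5.7
ReLU(-7.2) = 0
ReLU(-8.9) = 0
ReLU(-6.4) = 0
Active neurons (>0): 1

1


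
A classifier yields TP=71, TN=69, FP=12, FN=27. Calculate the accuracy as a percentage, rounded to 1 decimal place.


Accuracy = (TP + TN) / (TP + TN + FP + FN) * 100
= (71 + 69) / (71 + 69 + 12 + 27)
= 140 / 179
= 0.7821
= 78.2%

78.2
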